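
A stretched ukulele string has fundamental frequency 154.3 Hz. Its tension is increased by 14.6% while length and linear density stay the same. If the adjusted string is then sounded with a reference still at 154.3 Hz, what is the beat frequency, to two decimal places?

For a string, f ∝ √T, so the new frequency is 154.3·√1.146 = 165.1803 Hz.
f_beat = |165.1803 − 154.3| = 10.88 Hz.

10.88 Hz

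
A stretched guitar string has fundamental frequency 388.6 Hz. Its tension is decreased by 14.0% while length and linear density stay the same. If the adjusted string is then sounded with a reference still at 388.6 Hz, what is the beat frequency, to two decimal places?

28.23 Hz

For a string, f ∝ √T, so the new frequency is 388.6·√0.860 = 360.3728 Hz.
f_beat = |360.3728 − 388.6| = 28.23 Hz.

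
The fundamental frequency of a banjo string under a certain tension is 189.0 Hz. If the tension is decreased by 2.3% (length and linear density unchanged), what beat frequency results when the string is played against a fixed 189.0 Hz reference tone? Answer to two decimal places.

2.19 Hz

For a string, f ∝ √T, so the new frequency is 189.0·√0.977 = 186.8139 Hz.
f_beat = |186.8139 − 189.0| = 2.19 Hz.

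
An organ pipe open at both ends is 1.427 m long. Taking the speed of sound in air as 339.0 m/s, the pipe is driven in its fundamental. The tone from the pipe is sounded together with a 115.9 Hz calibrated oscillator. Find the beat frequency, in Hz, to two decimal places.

2.88 Hz

Open pipe: f_n = n·v/(2L) = 1·339.0/(2·1.427) = 118.7807 Hz.
f_beat = |118.7807 − 115.9| = 2.88 Hz.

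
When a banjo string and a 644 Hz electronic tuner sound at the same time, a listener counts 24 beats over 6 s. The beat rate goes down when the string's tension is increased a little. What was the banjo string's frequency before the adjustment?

Beat frequency = 24/6 = 4 Hz.
|f − 644| = 4, so the banjo string was at either 640 Hz or 648 Hz.
Higher tension means higher frequency; the adjustment raises the banjo string's frequency.
The beat rate fell, so the adjustment moved the banjo string toward 644 Hz — it must have started below the reference.

640 Hz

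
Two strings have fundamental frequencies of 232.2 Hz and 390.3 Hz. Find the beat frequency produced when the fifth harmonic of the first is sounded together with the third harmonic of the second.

Fifth harmonic of the first: 5·232.2 = 1161.0 Hz.
Third harmonic of the second: 3·390.3 = 1170.9 Hz.
f_beat = |1161.0 − 1170.9| = 9.9 Hz.

9.9 Hz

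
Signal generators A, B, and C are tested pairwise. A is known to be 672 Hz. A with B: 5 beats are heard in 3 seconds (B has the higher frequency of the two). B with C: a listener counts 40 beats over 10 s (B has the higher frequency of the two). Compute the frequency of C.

669.6667 Hz

A–B: Beat frequency = 5/3 = 1.6667 Hz.
B is above A, so f_B = 672 + 1.6667 = 673.6667 Hz.
B–C: Beat frequency = 40/10 = 4 Hz.
C is below B, so f_C = 673.6667 − 4 = 669.6667 Hz.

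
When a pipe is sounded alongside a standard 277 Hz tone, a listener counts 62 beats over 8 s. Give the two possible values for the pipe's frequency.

269.25 Hz or 284.75 Hz

Beat frequency = 62/8 = 7.75 Hz.
|f − 277| = 7.75, so f = 277 ± 7.75.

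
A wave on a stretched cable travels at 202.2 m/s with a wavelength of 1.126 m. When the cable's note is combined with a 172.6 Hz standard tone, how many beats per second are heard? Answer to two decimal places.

Source frequency f = v/λ = 202.2/1.126 = 179.5737 Hz.
f_beat = |179.5737 − 172.6| = 6.97 Hz.

6.97 Hz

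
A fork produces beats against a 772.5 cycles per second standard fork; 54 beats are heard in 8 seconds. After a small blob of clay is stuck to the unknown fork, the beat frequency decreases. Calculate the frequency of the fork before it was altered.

779.25 Hz

Beat frequency = 54/8 = 6.75 Hz.
|f − 772.5| = 6.75, so the fork was at either 765.75 Hz or 779.25 Hz.
Adding mass to a fork lowers its frequency; the adjustment lowers the fork's frequency.
The beat rate fell, so the adjustment moved the fork toward 772.5 Hz — it must have started above the reference.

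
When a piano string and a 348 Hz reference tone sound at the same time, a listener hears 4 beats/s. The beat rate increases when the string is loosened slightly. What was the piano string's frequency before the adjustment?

344 Hz

|f − 348| = 4, so the piano string was at either 344 Hz or 352 Hz.
Reducing tension lowers a string's frequency; the adjustment lowers the piano string's frequency.
The beat rate rose, so the adjustment moved the piano string further from 348 Hz — it was already below the reference.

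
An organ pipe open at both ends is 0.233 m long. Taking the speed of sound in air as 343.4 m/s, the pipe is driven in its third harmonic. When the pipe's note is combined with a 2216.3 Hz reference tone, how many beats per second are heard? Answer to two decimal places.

Open pipe: f_n = n·v/(2L) = 3·343.4/(2·0.233) = 2210.7296 Hz.
f_beat = |2210.7296 − 2216.3| = 5.57 Hz.

5.57 Hz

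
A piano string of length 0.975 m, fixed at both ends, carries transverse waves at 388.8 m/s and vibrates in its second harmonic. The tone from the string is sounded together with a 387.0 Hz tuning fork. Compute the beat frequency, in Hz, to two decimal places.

11.77 Hz

For a string fixed at both ends, f_n = n·v/(2L) = 2·388.8/(2·0.975) = 398.7692 Hz.
f_beat = |398.7692 − 387.0| = 11.77 Hz.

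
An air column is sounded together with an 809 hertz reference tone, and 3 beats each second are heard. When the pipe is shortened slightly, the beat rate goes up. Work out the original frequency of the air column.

|f − 809| = 3, so the air column was at either 806 Hz or 812 Hz.
A shorter pipe has a higher fundamental; the adjustment raises the air column's frequency.
The beat rate rose, so the adjustment moved the air column further from 809 Hz — it was already above the reference.

812 Hz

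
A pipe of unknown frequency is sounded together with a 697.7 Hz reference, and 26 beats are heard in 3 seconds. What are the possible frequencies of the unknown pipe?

Beat frequency = 26/3 = 8.6667 Hz.
|f − 697.7| = 8.6667, so f = 697.7 ± 8.6667.

689.0333 Hz or 706.3667 Hz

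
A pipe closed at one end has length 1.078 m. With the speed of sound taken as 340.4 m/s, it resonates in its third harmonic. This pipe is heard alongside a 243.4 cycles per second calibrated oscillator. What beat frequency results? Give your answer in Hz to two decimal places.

Closed pipe (odd harmonics): f_n = n·v/(4L) = 3·340.4/(4·1.078) = 236.8275 Hz.
f_beat = |236.8275 − 243.4| = 6.57 Hz.

6.57 Hz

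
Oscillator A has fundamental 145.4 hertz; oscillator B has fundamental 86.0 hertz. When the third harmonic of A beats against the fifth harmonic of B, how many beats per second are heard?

Third harmonic of the first: 3·145.4 = 436.2 Hz.
Fifth harmonic of the second: 5·86.0 = 430.0 Hz.
f_beat = |436.2 − 430.0| = 6.2 Hz.

6.2 Hz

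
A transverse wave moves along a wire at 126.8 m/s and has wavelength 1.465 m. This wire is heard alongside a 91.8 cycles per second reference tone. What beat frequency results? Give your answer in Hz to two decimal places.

5.25 Hz

Source frequency f = v/λ = 126.8/1.465 = 86.5529 Hz.
f_beat = |86.5529 − 91.8| = 5.25 Hz.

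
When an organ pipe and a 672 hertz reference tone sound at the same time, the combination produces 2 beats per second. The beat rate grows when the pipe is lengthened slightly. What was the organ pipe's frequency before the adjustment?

|f − 672| = 2, so the organ pipe was at either 670 Hz or 674 Hz.
A longer pipe has a lower fundamental; the adjustment lowers the organ pipe's frequency.
The beat rate rose, so the adjustment moved the organ pipe further from 672 Hz — it was already below the reference.

670 Hz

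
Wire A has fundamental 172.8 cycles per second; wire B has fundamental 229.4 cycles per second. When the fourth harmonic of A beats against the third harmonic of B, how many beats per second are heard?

3.0 Hz

Fourth harmonic of the first: 4·172.8 = 691.2 Hz.
Third harmonic of the second: 3·229.4 = 688.2 Hz.
f_beat = |691.2 − 688.2| = 3.0 Hz.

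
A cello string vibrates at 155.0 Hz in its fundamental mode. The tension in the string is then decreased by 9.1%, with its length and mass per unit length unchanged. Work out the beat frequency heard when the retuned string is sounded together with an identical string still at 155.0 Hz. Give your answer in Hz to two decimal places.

For a string, f ∝ √T, so the new frequency is 155.0·√0.909 = 147.7793 Hz.
f_beat = |147.7793 − 155.0| = 7.22 Hz.

7.22 Hz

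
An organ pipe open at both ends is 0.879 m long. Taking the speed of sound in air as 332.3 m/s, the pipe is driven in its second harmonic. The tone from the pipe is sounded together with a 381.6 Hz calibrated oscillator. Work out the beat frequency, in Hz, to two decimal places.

3.56 Hz

Open pipe: f_n = n·v/(2L) = 2·332.3/(2·0.879) = 378.0432 Hz.
f_beat = |378.0432 − 381.6| = 3.56 Hz.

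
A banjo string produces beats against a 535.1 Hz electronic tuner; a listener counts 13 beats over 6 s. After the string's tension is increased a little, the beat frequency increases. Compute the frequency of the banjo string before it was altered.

Beat frequency = 13/6 = 2.1667 Hz.
|f − 535.1| = 2.1667, so the banjo string was at either 532.9333 Hz or 537.2667 Hz.
Higher tension means higher frequency; the adjustment raises the banjo string's frequency.
The beat rate rose, so the adjustment moved the banjo string further from 535.1 Hz — it was already above the reference.

537.2667 Hz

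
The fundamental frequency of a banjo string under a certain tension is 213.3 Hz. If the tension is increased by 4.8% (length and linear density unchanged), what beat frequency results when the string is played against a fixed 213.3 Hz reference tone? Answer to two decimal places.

5.06 Hz

For a string, f ∝ √T, so the new frequency is 213.3·√1.048 = 218.3592 Hz.
f_beat = |218.3592 − 213.3| = 5.06 Hz.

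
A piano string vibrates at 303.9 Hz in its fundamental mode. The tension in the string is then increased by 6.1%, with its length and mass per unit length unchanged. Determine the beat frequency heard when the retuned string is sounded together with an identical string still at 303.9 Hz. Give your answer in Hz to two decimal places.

9.13 Hz

For a string, f ∝ √T, so the new frequency is 303.9·√1.061 = 313.0318 Hz.
f_beat = |313.0318 − 303.9| = 9.13 Hz.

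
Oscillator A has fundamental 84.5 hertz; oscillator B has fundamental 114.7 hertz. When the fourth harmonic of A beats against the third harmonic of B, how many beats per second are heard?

Fourth harmonic of the first: 4·84.5 = 338.0 Hz.
Third harmonic of the second: 3·114.7 = 344.1 Hz.
f_beat = |338.0 − 344.1| = 6.1 Hz.

6.1 Hz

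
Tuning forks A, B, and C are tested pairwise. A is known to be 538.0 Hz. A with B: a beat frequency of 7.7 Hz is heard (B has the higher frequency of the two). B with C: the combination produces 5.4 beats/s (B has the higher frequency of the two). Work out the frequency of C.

540.3 Hz

B is above A, so f_B = 538.0 + 7.7 = 545.7 Hz.
C is below B, so f_C = 545.7 − 5.4 = 540.3 Hz.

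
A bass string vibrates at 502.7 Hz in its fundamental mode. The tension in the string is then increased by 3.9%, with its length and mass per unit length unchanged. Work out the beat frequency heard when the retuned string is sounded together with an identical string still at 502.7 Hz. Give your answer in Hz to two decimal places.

9.71 Hz

For a string, f ∝ √T, so the new frequency is 502.7·√1.039 = 512.4089 Hz.
f_beat = |512.4089 − 502.7| = 9.71 Hz.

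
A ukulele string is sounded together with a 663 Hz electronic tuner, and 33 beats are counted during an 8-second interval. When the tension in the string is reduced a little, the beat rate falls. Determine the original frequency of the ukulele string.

667.125 Hz

Beat frequency = 33/8 = 4.125 Hz.
|f − 663| = 4.125, so the ukulele string was at either 658.875 Hz or 667.125 Hz.
Lower tension means lower frequency; the adjustment lowers the ukulele string's frequency.
The beat rate fell, so the adjustment moved the ukulele string toward 663 Hz — it must have started above the reference.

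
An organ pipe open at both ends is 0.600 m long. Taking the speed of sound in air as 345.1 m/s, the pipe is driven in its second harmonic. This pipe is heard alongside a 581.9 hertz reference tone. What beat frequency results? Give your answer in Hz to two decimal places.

Open pipe: f_n = n·v/(2L) = 2·345.1/(2·0.600) = 575.1667 Hz.
f_beat = |575.1667 − 581.9| = 6.73 Hz.

6.73 Hz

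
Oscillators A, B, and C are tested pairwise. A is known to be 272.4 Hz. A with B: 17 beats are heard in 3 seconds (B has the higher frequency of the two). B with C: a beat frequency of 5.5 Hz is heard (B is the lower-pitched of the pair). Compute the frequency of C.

283.5667 Hz

A–B: Beat frequency = 17/3 = 5.6667 Hz.
B is above A, so f_B = 272.4 + 5.6667 = 278.0667 Hz.
C is above B, so f_C = 278.0667 + 5.5 = 283.5667 Hz.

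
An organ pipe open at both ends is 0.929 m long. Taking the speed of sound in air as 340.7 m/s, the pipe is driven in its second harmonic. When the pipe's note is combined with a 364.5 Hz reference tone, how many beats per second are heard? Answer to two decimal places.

2.24 Hz

Open pipe: f_n = n·v/(2L) = 2·340.7/(2·0.929) = 366.7384 Hz.
f_beat = |366.7384 − 364.5| = 2.24 Hz.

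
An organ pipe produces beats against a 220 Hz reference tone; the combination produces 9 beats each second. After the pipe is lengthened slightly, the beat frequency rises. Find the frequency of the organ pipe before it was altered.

|f − 220| = 9, so the organ pipe was at either 211 Hz or 229 Hz.
A longer pipe has a lower fundamental; the adjustment lowers the organ pipe's frequency.
The beat rate rose, so the adjustment moved the organ pipe further from 220 Hz — it was already below the reference.

211 Hz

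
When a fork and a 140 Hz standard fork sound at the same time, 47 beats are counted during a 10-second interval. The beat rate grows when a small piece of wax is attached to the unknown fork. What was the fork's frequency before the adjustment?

135.3 Hz

Beat frequency = 47/10 = 4.7 Hz.
|f − 140| = 4.7, so the fork was at either 135.3 Hz or 144.7 Hz.
Loading a fork with wax lowers its frequency; the adjustment lowers the fork's frequency.
The beat rate rose, so the adjustment moved the fork further from 140 Hz — it was already below the reference.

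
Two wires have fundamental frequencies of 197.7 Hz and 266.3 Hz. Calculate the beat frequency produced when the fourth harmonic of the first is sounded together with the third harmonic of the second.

8.1 Hz

Fourth harmonic of the first: 4·197.7 = 790.8 Hz.
Third harmonic of the second: 3·266.3 = 798.9 Hz.
f_beat = |790.8 − 798.9| = 8.1 Hz.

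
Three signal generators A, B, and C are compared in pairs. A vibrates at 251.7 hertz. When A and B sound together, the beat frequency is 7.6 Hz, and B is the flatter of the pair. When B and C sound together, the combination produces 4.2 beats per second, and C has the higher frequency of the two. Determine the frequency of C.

248.3 Hz

B is below A, so f_B = 251.7 − 7.6 = 244.1 Hz.
C is above B, so f_C = 244.1 + 4.2 = 248.3 Hz.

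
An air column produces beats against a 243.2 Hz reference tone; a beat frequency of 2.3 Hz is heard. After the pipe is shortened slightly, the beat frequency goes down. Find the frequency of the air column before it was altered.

240.9 Hz

|f − 243.2| = 2.3, so the air column was at either 240.9 Hz or 245.5 Hz.
A shorter pipe has a higher fundamental; the adjustment raises the air column's frequency.
The beat rate fell, so the adjustment moved the air column toward 243.2 Hz — it must have started below the reference.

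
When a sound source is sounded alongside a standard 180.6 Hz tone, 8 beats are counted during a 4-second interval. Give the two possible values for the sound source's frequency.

Beat frequency = 8/4 = 2 Hz.
|f − 180.6| = 2, so f = 180.6 ± 2.

178.6 Hz or 182.6 Hz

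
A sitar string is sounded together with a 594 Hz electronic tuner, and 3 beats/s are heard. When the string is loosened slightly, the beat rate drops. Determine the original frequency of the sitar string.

|f − 594| = 3, so the sitar string was at either 591 Hz or 597 Hz.
Reducing tension lowers a string's frequency; the adjustment lowers the sitar string's frequency.
The beat rate fell, so the adjustment moved the sitar string toward 594 Hz — it must have started above the reference.

597 Hz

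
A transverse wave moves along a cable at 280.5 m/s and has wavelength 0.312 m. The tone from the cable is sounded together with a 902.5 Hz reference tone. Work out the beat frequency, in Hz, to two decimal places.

3.46 Hz

Source frequency f = v/λ = 280.5/0.312 = 899.0385 Hz.
f_beat = |899.0385 − 902.5| = 3.46 Hz.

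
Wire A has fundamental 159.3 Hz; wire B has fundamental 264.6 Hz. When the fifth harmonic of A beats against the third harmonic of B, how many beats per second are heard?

2.7 Hz

Fifth harmonic of the first: 5·159.3 = 796.5 Hz.
Third harmonic of the second: 3·264.6 = 793.8 Hz.
f_beat = |796.5 − 793.8| = 2.7 Hz.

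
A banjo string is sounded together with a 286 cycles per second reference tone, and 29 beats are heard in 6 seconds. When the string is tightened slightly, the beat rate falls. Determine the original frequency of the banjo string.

Beat frequency = 29/6 = 4.8333 Hz.
|f − 286| = 4.8333, so the banjo string was at either 281.1667 Hz or 290.8333 Hz.
Increasing tension raises a string's frequency; the adjustment raises the banjo string's frequency.
The beat rate fell, so the adjustment moved the banjo string toward 286 Hz — it must have started below the reference.

281.1667 Hz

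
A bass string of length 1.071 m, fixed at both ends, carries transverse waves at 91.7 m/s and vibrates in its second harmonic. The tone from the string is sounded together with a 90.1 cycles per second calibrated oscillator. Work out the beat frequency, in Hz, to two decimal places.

4.48 Hz

For a string fixed at both ends, f_n = n·v/(2L) = 2·91.7/(2·1.071) = 85.6209 Hz.
f_beat = |85.6209 − 90.1| = 4.48 Hz.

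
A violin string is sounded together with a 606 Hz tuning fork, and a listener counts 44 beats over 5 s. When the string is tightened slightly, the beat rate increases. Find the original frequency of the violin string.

614.8 Hz

Beat frequency = 44/5 = 8.8 Hz.
|f − 606| = 8.8, so the violin string was at either 597.2 Hz or 614.8 Hz.
Increasing tension raises a string's frequency; the adjustment raises the violin string's frequency.
The beat rate rose, so the adjustment moved the violin string further from 606 Hz — it was already above the reference.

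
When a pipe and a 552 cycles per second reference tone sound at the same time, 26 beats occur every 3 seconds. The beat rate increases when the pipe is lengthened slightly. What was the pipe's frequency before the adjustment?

Beat frequency = 26/3 = 8.6667 Hz.
|f − 552| = 8.6667, so the pipe was at either 543.3333 Hz or 560.6667 Hz.
A longer pipe has a lower fundamental; the adjustment lowers the pipe's frequency.
The beat rate rose, so the adjustment moved the pipe further from 552 Hz — it was already below the reference.

543.3333 Hz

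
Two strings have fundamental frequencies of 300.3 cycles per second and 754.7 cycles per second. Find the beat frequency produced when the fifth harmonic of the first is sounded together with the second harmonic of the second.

7.9 Hz

Fifth harmonic of the first: 5·300.3 = 1501.5 Hz.
Second harmonic of the second: 2·754.7 = 1509.4 Hz.
f_beat = |1501.5 − 1509.4| = 7.9 Hz.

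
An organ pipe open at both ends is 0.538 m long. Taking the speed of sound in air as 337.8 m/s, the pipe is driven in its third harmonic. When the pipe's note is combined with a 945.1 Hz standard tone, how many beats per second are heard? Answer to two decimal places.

3.28 Hz

Open pipe: f_n = n·v/(2L) = 3·337.8/(2·0.538) = 941.8216 Hz.
f_beat = |941.8216 − 945.1| = 3.28 Hz.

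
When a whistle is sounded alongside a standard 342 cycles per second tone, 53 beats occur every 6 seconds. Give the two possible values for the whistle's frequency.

Beat frequency = 53/6 = 8.8333 Hz.
|f − 342| = 8.8333, so f = 342 ± 8.8333.

333.1667 Hz or 350.8333 Hz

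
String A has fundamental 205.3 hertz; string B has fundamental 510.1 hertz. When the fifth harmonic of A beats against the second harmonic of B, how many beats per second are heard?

6.3 Hz

Fifth harmonic of the first: 5·205.3 = 1026.5 Hz.
Second harmonic of the second: 2·510.1 = 1020.2 Hz.
f_beat = |1026.5 − 1020.2| = 6.3 Hz.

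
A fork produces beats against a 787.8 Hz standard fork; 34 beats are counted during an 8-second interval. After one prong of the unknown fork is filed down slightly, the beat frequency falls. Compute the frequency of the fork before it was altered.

783.55 Hz

Beat frequency = 34/8 = 4.25 Hz.
|f − 787.8| = 4.25, so the fork was at either 783.55 Hz or 792.05 Hz.
Filing a prong removes mass and raises the fork's frequency; the adjustment raises the fork's frequency.
The beat rate fell, so the adjustment moved the fork toward 787.8 Hz — it must have started below the reference.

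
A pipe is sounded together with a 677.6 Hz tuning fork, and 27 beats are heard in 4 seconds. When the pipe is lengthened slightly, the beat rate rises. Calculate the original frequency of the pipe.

670.85 Hz

Beat frequency = 27/4 = 6.75 Hz.
|f − 677.6| = 6.75, so the pipe was at either 670.85 Hz or 684.35 Hz.
A longer pipe has a lower fundamental; the adjustment lowers the pipe's frequency.
The beat rate rose, so the adjustment moved the pipe further from 677.6 Hz — it was already below the reference.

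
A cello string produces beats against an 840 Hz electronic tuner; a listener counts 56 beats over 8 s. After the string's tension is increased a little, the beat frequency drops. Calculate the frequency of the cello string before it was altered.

833 Hz

Beat frequency = 56/8 = 7 Hz.
|f − 840| = 7, so the cello string was at either 833 Hz or 847 Hz.
Higher tension means higher frequency; the adjustment raises the cello string's frequency.
The beat rate fell, so the adjustment moved the cello string toward 840 Hz — it must have started below the reference.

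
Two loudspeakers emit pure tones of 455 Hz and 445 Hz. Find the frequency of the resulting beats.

f_beat = |f₁ − f₂|.
|455 − 445| = 10 Hz.

10 Hz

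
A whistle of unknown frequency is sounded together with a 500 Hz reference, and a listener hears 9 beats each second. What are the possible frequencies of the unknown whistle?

491 Hz or 509 Hz

|f − 500| = 9, so f = 500 ± 9.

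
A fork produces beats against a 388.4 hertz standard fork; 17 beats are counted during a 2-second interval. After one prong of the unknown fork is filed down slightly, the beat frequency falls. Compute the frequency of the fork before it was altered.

Beat frequency = 17/2 = 8.5 Hz.
|f − 388.4| = 8.5, so the fork was at either 379.9 Hz or 396.9 Hz.
Filing a prong removes mass and raises the fork's frequency; the adjustment raises the fork's frequency.
The beat rate fell, so the adjustment moved the fork toward 388.4 Hz — it must have started below the reference.

379.9 Hz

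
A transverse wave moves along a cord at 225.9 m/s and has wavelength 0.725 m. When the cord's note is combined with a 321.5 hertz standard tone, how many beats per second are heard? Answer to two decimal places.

9.91 Hz

Source frequency f = v/λ = 225.9/0.725 = 311.5862 Hz.
f_beat = |311.5862 − 321.5| = 9.91 Hz.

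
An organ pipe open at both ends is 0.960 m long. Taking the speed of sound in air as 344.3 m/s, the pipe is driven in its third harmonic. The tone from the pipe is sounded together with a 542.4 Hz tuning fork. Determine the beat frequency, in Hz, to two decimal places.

Open pipe: f_n = n·v/(2L) = 3·344.3/(2·0.960) = 537.9688 Hz.
f_beat = |537.9688 − 542.4| = 4.43 Hz.

4.43 Hz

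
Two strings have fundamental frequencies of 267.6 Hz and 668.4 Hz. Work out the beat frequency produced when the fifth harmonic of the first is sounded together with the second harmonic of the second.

1.2 Hz

Fifth harmonic of the first: 5·267.6 = 1338.0 Hz.
Second harmonic of the second: 2·668.4 = 1336.8 Hz.
f_beat = |1338.0 − 1336.8| = 1.2 Hz.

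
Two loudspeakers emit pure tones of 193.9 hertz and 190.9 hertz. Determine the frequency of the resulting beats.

The beat frequency equals the magnitude of the frequency difference.
|193.9 − 190.9| = 3 Hz.

3 Hz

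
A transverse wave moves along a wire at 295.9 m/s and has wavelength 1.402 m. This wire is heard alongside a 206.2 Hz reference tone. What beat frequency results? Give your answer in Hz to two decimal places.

4.86 Hz

Source frequency f = v/λ = 295.9/1.402 = 211.0556 Hz.
f_beat = |211.0556 − 206.2| = 4.86 Hz.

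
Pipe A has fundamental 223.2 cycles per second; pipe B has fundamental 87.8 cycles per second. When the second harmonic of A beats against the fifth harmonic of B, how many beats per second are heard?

Second harmonic of the first: 2·223.2 = 446.4 Hz.
Fifth harmonic of the second: 5·87.8 = 439.0 Hz.
f_beat = |446.4 − 439.0| = 7.4 Hz.

7.4 Hz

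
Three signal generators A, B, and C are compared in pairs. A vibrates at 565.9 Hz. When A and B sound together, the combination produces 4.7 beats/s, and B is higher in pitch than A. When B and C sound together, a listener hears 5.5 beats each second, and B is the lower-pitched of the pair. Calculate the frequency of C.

B is above A, so f_B = 565.9 + 4.7 = 570.6 Hz.
C is above B, so f_C = 570.6 + 5.5 = 576.1 Hz.

576.1 Hz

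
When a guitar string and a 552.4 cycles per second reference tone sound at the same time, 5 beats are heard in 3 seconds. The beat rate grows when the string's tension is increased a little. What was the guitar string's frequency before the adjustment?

554.0667 Hz

Beat frequency = 5/3 = 1.6667 Hz.
|f − 552.4| = 1.6667, so the guitar string was at either 550.7333 Hz or 554.0667 Hz.
Higher tension means higher frequency; the adjustment raises the guitar string's frequency.
The beat rate rose, so the adjustment moved the guitar string further from 552.4 Hz — it was already above the reference.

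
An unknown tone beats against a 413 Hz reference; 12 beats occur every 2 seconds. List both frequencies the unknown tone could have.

407 Hz or 419 Hz

Beat frequency = 12/2 = 6 Hz.
|f − 413| = 6, so f = 413 ± 6.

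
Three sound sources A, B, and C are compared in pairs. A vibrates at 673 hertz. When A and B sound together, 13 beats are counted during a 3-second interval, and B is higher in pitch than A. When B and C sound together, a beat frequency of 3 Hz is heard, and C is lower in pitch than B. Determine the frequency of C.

674.3333 Hz

A–B: Beat frequency = 13/3 = 4.3333 Hz.
B is above A, so f_B = 673 + 4.3333 = 677.3333 Hz.
C is below B, so f_C = 677.3333 − 3 = 674.3333 Hz.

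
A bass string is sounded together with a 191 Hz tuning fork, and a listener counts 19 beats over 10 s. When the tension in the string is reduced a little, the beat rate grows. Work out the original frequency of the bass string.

189.1 Hz

Beat frequency = 19/10 = 1.9 Hz.
|f − 191| = 1.9, so the bass string was at either 189.1 Hz or 192.9 Hz.
Lower tension means lower frequency; the adjustment lowers the bass string's frequency.
The beat rate rose, so the adjustment moved the bass string further from 191 Hz — it was already below the reference.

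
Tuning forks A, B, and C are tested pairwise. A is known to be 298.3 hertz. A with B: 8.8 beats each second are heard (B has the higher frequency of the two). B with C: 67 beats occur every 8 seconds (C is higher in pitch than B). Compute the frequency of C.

315.475 Hz

B is above A, so f_B = 298.3 + 8.8 = 307.1 Hz.
B–C: Beat frequency = 67/8 = 8.375 Hz.
C is above B, so f_C = 307.1 + 8.375 = 315.475 Hz.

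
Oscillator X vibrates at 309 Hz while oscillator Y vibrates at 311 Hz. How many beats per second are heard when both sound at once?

2 Hz

Beats arise from superposition of two nearby frequencies; the beat rate is |f₁ − f₂|.
|309 − 311| = 2 Hz.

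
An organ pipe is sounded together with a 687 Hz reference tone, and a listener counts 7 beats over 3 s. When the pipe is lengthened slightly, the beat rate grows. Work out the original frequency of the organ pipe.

Beat frequency = 7/3 = 2.3333 Hz.
|f − 687| = 2.3333, so the organ pipe was at either 684.6667 Hz or 689.3333 Hz.
A longer pipe has a lower fundamental; the adjustment lowers the organ pipe's frequency.
The beat rate rose, so the adjustment moved the organ pipe further from 687 Hz — it was already below the reference.

684.6667 Hz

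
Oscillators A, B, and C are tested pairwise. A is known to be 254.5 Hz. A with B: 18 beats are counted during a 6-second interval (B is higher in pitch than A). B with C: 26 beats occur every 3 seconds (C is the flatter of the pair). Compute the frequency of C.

248.8333 Hz

A–B: Beat frequency = 18/6 = 3 Hz.
B is above A, so f_B = 254.5 + 3 = 257.5 Hz.
B–C: Beat frequency = 26/3 = 8.6667 Hz.
C is below B, so f_C = 257.5 − 8.6667 = 248.8333 Hz.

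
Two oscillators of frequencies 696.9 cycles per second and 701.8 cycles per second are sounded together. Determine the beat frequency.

4.9 Hz

f_beat = |f₁ − f₂|.
|696.9 − 701.8| = 4.9 Hz.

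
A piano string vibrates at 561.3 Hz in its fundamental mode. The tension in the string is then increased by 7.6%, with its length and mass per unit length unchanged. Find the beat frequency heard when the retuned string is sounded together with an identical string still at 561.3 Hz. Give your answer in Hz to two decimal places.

20.94 Hz

For a string, f ∝ √T, so the new frequency is 561.3·√1.076 = 582.2388 Hz.
f_beat = |582.2388 − 561.3| = 20.94 Hz.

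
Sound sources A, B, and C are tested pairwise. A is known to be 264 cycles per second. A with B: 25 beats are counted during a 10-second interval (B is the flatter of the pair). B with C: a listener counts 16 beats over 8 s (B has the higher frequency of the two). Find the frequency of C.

259.5 Hz

A–B: Beat frequency = 25/10 = 2.5 Hz.
B is below A, so f_B = 264 − 2.5 = 261.5 Hz.
B–C: Beat frequency = 16/8 = 2 Hz.
C is below B, so f_C = 261.5 − 2 = 259.5 Hz.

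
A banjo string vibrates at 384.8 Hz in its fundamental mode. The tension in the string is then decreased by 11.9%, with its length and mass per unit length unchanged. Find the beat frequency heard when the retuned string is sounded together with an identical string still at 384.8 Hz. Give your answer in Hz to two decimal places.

For a string, f ∝ √T, so the new frequency is 384.8·√0.881 = 361.1794 Hz.
f_beat = |361.1794 − 384.8| = 23.62 Hz.

23.62 Hz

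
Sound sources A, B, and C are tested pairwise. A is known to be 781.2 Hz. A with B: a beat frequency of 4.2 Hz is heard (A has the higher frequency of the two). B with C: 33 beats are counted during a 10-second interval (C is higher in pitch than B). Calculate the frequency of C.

780.3 Hz

B is below A, so f_B = 781.2 − 4.2 = 777 Hz.
B–C: Beat frequency = 33/10 = 3.3 Hz.
C is above B, so f_C = 777 + 3.3 = 780.3 Hz.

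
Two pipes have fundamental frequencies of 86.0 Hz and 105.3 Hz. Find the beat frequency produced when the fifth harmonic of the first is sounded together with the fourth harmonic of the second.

Fifth harmonic of the first: 5·86.0 = 430.0 Hz.
Fourth harmonic of the second: 4·105.3 = 421.2 Hz.
f_beat = |430.0 − 421.2| = 8.8 Hz.

8.8 Hz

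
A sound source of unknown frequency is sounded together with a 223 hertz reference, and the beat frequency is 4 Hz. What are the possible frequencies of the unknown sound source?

219 Hz or 227 Hz

|f − 223| = 4, so f = 223 ± 4.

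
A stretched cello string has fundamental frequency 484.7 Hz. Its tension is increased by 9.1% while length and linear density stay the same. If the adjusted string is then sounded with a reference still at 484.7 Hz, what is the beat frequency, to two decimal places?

21.57 Hz

For a string, f ∝ √T, so the new frequency is 484.7·√1.091 = 506.2737 Hz.
f_beat = |506.2737 − 484.7| = 21.57 Hz.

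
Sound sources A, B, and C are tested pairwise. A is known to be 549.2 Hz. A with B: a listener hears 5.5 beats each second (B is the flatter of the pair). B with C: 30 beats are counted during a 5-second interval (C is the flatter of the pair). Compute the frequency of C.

B is below A, so f_B = 549.2 − 5.5 = 543.7 Hz.
B–C: Beat frequency = 30/5 = 6 Hz.
C is below B, so f_C = 543.7 − 6 = 537.7 Hz.

537.7 Hz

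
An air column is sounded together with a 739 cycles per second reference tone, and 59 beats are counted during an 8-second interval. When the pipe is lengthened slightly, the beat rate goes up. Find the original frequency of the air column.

731.625 Hz

Beat frequency = 59/8 = 7.375 Hz.
|f − 739| = 7.375, so the air column was at either 731.625 Hz or 746.375 Hz.
A longer pipe has a lower fundamental; the adjustment lowers the air column's frequency.
The beat rate rose, so the adjustment moved the air column further from 739 Hz — it was already below the reference.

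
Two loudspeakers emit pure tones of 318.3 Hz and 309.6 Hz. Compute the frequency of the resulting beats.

8.7 Hz

Beats arise from superposition of two nearby frequencies; the beat rate is |f₁ − f₂|.
|318.3 − 309.6| = 8.7 Hz.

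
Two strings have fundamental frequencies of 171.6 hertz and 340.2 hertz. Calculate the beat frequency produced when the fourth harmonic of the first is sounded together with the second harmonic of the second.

6.0 Hz

Fourth harmonic of the first: 4·171.6 = 686.4 Hz.
Second harmonic of the second: 2·340.2 = 680.4 Hz.
f_beat = |686.4 − 680.4| = 6.0 Hz.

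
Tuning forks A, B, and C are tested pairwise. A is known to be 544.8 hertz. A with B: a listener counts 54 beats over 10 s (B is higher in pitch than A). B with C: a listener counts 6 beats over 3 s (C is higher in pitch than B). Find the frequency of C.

A–B: Beat frequency = 54/10 = 5.4 Hz.
B is above A, so f_B = 544.8 + 5.4 = 550.2 Hz.
B–C: Beat frequency = 6/3 = 2 Hz.
C is above B, so f_C = 550.2 + 2 = 552.2 Hz.

552.2 Hz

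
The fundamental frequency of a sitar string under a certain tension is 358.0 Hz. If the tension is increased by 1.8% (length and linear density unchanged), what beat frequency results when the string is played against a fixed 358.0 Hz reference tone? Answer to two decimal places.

For a string, f ∝ √T, so the new frequency is 358.0·√1.018 = 361.2076 Hz.
f_beat = |361.2076 − 358.0| = 3.21 Hz.

3.21 Hz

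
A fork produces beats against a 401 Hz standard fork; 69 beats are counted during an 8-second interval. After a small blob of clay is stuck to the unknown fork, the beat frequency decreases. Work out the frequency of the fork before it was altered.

409.625 Hz

Beat frequency = 69/8 = 8.625 Hz.
|f − 401| = 8.625, so the fork was at either 392.375 Hz or 409.625 Hz.
Adding mass to a fork lowers its frequency; the adjustment lowers the fork's frequency.
The beat rate fell, so the adjustment moved the fork toward 401 Hz — it must have started above the reference.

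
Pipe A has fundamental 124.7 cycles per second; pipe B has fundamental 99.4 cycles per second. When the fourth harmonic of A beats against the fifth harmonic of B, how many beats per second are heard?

1.8 Hz

Fourth harmonic of the first: 4·124.7 = 498.8 Hz.
Fifth harmonic of the second: 5·99.4 = 497.0 Hz.
f_beat = |498.8 − 497.0| = 1.8 Hz.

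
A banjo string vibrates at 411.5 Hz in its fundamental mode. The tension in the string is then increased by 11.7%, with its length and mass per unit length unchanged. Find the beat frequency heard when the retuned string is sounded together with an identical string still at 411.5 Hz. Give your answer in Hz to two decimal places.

23.41 Hz

For a string, f ∝ √T, so the new frequency is 411.5·√1.117 = 434.9070 Hz.
f_beat = |434.9070 − 411.5| = 23.41 Hz.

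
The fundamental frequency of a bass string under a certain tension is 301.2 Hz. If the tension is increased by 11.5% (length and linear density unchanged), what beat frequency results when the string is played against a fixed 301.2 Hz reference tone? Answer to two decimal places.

16.85 Hz

For a string, f ∝ √T, so the new frequency is 301.2·√1.115 = 318.0478 Hz.
f_beat = |318.0478 − 301.2| = 16.85 Hz.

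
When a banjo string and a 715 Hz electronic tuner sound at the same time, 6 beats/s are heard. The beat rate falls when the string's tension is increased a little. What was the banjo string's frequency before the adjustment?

|f − 715| = 6, so the banjo string was at either 709 Hz or 721 Hz.
Higher tension means higher frequency; the adjustment raises the banjo string's frequency.
The beat rate fell, so the adjustment moved the banjo string toward 715 Hz — it must have started below the reference.

709 Hz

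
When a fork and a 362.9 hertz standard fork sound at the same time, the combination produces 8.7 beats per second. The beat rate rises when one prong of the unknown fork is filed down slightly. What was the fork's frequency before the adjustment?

371.6 Hz

|f − 362.9| = 8.7, so the fork was at either 354.2 Hz or 371.6 Hz.
Filing a prong removes mass and raises the fork's frequency; the adjustment raises the fork's frequency.
The beat rate rose, so the adjustment moved the fork further from 362.9 Hz — it was already above the reference.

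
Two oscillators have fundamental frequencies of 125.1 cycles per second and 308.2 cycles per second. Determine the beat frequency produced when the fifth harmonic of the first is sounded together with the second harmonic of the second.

9.1 Hz

Fifth harmonic of the first: 5·125.1 = 625.5 Hz.
Second harmonic of the second: 2·308.2 = 616.4 Hz.
f_beat = |625.5 − 616.4| = 9.1 Hz.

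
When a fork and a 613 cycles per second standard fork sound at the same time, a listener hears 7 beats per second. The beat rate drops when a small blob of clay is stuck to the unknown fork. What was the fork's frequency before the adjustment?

620 Hz

|f − 613| = 7, so the fork was at either 606 Hz or 620 Hz.
Adding mass to a fork lowers its frequency; the adjustment lowers the fork's frequency.
The beat rate fell, so the adjustment moved the fork toward 613 Hz — it must have started above the reference.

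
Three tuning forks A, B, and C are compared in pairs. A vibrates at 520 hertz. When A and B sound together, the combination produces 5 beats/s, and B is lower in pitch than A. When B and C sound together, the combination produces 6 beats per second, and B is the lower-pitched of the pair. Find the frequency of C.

521 Hz

B is below A, so f_B = 520 − 5 = 515 Hz.
C is above B, so f_C = 515 + 6 = 521 Hz.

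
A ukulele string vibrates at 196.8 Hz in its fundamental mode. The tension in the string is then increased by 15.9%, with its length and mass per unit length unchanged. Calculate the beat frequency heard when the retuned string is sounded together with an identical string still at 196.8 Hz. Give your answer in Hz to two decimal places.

15.07 Hz

For a string, f ∝ √T, so the new frequency is 196.8·√1.159 = 211.8687 Hz.
f_beat = |211.8687 − 196.8| = 15.07 Hz.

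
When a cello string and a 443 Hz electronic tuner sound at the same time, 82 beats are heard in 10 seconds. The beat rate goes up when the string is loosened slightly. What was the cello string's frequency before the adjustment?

434.8 Hz

Beat frequency = 82/10 = 8.2 Hz.
|f − 443| = 8.2, so the cello string was at either 434.8 Hz or 451.2 Hz.
Reducing tension lowers a string's frequency; the adjustment lowers the cello string's frequency.
The beat rate rose, so the adjustment moved the cello string further from 443 Hz — it was already below the reference.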